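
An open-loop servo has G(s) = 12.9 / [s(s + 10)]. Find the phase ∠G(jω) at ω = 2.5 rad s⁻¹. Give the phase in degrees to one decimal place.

-104.0°

∠(j2.5 + 10) = arctan(2.5/10) = 14.04°
∠(j2.5) = 90.00°
∠G(j2.5) = − (14.04° + 90.00°) = -104.04°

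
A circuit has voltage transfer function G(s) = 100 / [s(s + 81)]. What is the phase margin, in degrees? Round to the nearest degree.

89°

Gain crossover: |G(jω)| = 1 at ω ≈ 1.23 rad/s.
∠G(j1.23) = −90° − arctan(1.23/81) ≈ -90.87°
PM = 180° + (-90.87°) = 89.13°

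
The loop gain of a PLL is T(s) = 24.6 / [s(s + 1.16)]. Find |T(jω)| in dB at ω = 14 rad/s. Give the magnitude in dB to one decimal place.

-18.1 dB

|j14 + 1.16| = √(14² + 1.16²) = 14.05
|j14| = 14
|T(j14)| = 24.6 / (14.05 × 14) = 0.12508
20 log₁₀(0.12508) = -18.06 dB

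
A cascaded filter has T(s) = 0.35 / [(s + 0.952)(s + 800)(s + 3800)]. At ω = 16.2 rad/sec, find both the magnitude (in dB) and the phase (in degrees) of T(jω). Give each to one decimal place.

|j16.2 + 0.952| = √(16.2² + 0.952²) = 16.23
|j16.2 + 800| = √(16.2² + 800²) = 800.2
|j16.2 + 3800| = √(16.2² + 3800²) = 3800
|T(j16.2)| = 0.35 / (16.23 × 800.2 × 3800) = 7.0931e-09
20 log₁₀(7.0931e-09) = -162.98 dB
∠(j16.2 + 0.952) = arctan(16.2/0.952) = 86.64°
∠(j16.2 + 800) = arctan(16.2/800) = 1.16°
∠(j16.2 + 3800) = arctan(16.2/3800) = 0.24°
∠T(j16.2) = − (86.64° + 1.16° + 0.24°) = -88.04°

|T| = -163.0 dB, ∠T = -88.0°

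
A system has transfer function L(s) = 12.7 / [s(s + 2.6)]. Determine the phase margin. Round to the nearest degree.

Gain crossover: |L(jω)| = 1 at ω ≈ 3.12 rad s⁻¹.
∠L(j3.12) = −90° − arctan(3.12/2.6) ≈ -140.23°
PM = 180° + (-140.23°) = 39.77°

40°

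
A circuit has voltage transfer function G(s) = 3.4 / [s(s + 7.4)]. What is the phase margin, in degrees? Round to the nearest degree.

86°

Gain crossover: |G(jω)| = 1 at ω ≈ 0.459 rad/s.
∠G(j0.459) = −90° − arctan(0.459/7.4) ≈ -93.55°
PM = 180° + (-93.55°) = 86.45°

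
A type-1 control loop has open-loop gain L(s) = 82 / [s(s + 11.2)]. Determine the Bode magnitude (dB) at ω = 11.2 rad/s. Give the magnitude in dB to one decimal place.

|j11.2 + 11.2| = √(11.2² + 11.2²) = 15.84
|j11.2| = 11.2
|L(j11.2)| = 82 / (15.84 × 11.2) = 0.46223
20 log₁₀(0.46223) = -6.70 dB

-6.7 dB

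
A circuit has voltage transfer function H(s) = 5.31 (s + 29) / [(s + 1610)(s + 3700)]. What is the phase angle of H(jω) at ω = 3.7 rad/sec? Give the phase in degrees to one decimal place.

7.1°

∠(j3.7 + 29) = arctan(3.7/29) = 7.27°
∠(j3.7 + 1610) = arctan(3.7/1610) = 0.13°
∠(j3.7 + 3700) = arctan(3.7/3700) = 0.06°
∠H(j3.7) = 7.27° − (0.13° + 0.06°) = 7.08°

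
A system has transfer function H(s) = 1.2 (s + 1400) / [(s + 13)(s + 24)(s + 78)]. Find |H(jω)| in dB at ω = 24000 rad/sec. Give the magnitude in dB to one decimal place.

-173.6 dB

|j24000 + 1400| = √(24000² + 1400²) = 2.404e+04
|j24000 + 13| = √(24000² + 13²) = 2.4e+04
|j24000 + 24| = √(24000² + 24²) = 2.4e+04
|j24000 + 78| = √(24000² + 78²) = 2.4e+04
|H(j24000)| = 1.2 × 2.404e+04 / (2.4e+04 × 2.4e+04 × 2.4e+04) = 2.0869e-09
20 log₁₀(2.0869e-09) = -173.61 dB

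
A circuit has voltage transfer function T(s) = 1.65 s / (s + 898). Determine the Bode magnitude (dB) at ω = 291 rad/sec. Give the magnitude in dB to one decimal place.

-5.9 dB

|j291| = 291
|j291 + 898| = √(291² + 898²) = 944
|T(j291)| = 1.65 × 291 / 944 = 0.50865
20 log₁₀(0.50865) = -5.87 dB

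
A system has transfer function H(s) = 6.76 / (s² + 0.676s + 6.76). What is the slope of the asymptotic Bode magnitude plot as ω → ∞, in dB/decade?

With 0 zeros and 2 poles, the high-frequency asymptotic slope is 20 × (0 − 2) = -40 dB/decade.

-40 dB/decade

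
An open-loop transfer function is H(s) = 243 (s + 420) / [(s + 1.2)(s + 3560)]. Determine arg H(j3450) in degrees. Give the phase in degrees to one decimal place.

∠(j3450 + 420) = arctan(3450/420) = 83.06°
∠(j3450 + 1.2) = arctan(3450/1.2) = 89.98°
∠(j3450 + 3560) = arctan(3450/3560) = 44.10°
∠H(j3450) = 83.06° − (89.98° + 44.10°) = -51.02°

-51.0°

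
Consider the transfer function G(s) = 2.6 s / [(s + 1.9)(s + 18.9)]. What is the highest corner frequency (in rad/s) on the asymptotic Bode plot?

18.9 rad/s

Break frequencies occur at each pole and zero magnitude: 1.9 rad/s, 18.9 rad/s.
The highest is 18.9 rad/s.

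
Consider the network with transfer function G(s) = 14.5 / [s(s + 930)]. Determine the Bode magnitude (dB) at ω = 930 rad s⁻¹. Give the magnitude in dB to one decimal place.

|j930 + 930| = √(930² + 930²) = 1315
|j930| = 930
|G(j930)| = 14.5 / (1315 × 930) = 1.1855e-05
20 log₁₀(1.1855e-05) = -98.52 dB

-98.5 dB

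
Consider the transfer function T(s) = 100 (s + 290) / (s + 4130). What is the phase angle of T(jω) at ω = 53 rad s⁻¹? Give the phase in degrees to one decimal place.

∠(j53 + 290) = arctan(53/290) = 10.36°
∠(j53 + 4130) = arctan(53/4130) = 0.74°
∠T(j53) = 10.36° − 0.74° = 9.62°

9.6°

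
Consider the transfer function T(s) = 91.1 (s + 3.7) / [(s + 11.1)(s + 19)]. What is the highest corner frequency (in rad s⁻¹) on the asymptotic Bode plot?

19 rad s⁻¹

Break frequencies occur at each pole and zero magnitude: 3.7 rad s⁻¹, 11.1 rad s⁻¹, 19 rad s⁻¹.
The highest is 19 rad s⁻¹.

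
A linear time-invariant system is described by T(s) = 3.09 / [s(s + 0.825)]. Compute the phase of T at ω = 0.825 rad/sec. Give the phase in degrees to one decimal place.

∠(j0.825 + 0.825) = arctan(0.825/0.825) = 45.00°
∠(j0.825) = 90.00°
∠T(j0.825) = − (45.00° + 90.00°) = -135.00°

-135.0°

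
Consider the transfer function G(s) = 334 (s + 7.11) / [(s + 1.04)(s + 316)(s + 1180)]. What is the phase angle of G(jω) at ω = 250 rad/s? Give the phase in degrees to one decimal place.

-51.7°

∠(j250 + 7.11) = arctan(250/7.11) = 88.37°
∠(j250 + 1.04) = arctan(250/1.04) = 89.76°
∠(j250 + 316) = arctan(250/316) = 38.35°
∠(j250 + 1180) = arctan(250/1180) = 11.96°
∠G(j250) = 88.37° − (89.76° + 38.35° + 11.96°) = -51.70°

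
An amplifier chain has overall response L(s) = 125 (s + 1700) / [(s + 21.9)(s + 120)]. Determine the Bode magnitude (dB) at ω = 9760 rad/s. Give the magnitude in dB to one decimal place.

|j9760 + 1700| = √(9760² + 1700²) = 9907
|j9760 + 21.9| = √(9760² + 21.9²) = 9760
|j9760 + 120| = √(9760² + 120²) = 9761
|L(j9760)| = 125 × 9907 / (9760 × 9761) = 0.012999
20 log₁₀(0.012999) = -37.72 dB

-37.7 dB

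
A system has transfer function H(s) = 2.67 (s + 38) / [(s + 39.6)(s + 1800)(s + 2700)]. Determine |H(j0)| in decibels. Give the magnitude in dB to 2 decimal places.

H(0) = 2.67 × 38 / (39.6 × 1800 × 2700) = 5.2719e-07
20 log₁₀(5.2719e-07) = -125.561 dB

-125.56 dB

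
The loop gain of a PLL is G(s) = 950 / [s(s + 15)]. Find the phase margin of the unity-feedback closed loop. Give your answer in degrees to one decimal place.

27.3 deg

Gain crossover: |G(jω)| = 1 at ω ≈ 29.1 rad/s.
∠G(j29.1) = −90° − arctan(29.1/15) ≈ -152.69°
PM = 180° + (-152.69°) = 27.31°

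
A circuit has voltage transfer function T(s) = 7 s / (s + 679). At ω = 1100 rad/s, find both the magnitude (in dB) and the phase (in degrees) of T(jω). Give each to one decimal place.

|T| = 15.5 dB, ∠T = 31.7°

|j1100| = 1100
|j1100 + 679| = √(1100² + 679²) = 1293
|T(j1100)| = 7 × 1100 / 1293 = 5.9566
20 log₁₀(5.9566) = 15.50 dB
∠(j1100) = 90.00°
∠(j1100 + 679) = arctan(1100/679) = 58.31°
∠T(j1100) = 90.00° − 58.31° = 31.69°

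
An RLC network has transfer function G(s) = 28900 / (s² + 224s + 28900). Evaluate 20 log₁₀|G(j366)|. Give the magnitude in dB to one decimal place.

|(j366)² + 224(j366) + 28900| = |-1.0506e+05 + j81984| = 1.333e+05
|G(j366)| = 28900 / 1.333e+05 = 0.21687
20 log₁₀(0.21687) = -13.28 dB

-13.3 dB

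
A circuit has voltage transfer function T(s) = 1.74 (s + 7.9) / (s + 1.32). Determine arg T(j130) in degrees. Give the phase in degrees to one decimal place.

-2.9°

∠(j130 + 7.9) = arctan(130/7.9) = 86.52°
∠(j130 + 1.32) = arctan(130/1.32) = 89.42°
∠T(j130) = 86.52° − 89.42° = -2.90°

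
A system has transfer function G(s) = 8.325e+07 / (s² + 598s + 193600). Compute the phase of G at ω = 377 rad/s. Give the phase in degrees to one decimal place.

∠[(j377)² + 598(j377) + 193600] = ∠[51471 + j2.2545e+05] = 77.14°
∠G(j377) = −77.14° = -77.14°

-77.1 deg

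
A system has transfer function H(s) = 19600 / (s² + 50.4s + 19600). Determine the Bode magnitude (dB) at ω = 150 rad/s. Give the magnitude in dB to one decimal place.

7.7 dB

|(j150)² + 50.4(j150) + 19600| = |-2900 + j7560| = 8097
|H(j150)| = 19600 / 8097 = 2.4206
20 log₁₀(2.4206) = 7.68 dB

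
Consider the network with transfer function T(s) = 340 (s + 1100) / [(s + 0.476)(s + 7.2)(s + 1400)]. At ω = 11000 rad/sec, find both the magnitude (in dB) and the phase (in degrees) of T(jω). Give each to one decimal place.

|T| = -111.1 dB, ∠T = -178.4 deg

|j11000 + 1100| = √(11000² + 1100²) = 1.105e+04
|j11000 + 0.476| = √(11000² + 0.476²) = 1.1e+04
|j11000 + 7.2| = √(11000² + 7.2²) = 1.1e+04
|j11000 + 1400| = √(11000² + 1400²) = 1.109e+04
|T(j11000)| = 340 × 1.105e+04 / (1.1e+04 × 1.1e+04 × 1.109e+04) = 2.8013e-06
20 log₁₀(2.8013e-06) = -111.05 dB
∠(j11000 + 1100) = arctan(11000/1100) = 84.29°
∠(j11000 + 0.476) = arctan(11000/0.476) = 90.00°
∠(j11000 + 7.2) = arctan(11000/7.2) = 89.96°
∠(j11000 + 1400) = arctan(11000/1400) = 82.75°
∠T(j11000) = 84.29° − (90.00° + 89.96° + 82.75°) = -178.42°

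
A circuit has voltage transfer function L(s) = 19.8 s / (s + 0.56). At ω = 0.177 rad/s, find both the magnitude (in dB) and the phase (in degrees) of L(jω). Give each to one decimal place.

|L| = 15.5 dB, ∠L = 72.5°

|j0.177| = 0.177
|j0.177 + 0.56| = √(0.177² + 0.56²) = 0.5873
|L(j0.177)| = 19.8 × 0.177 / 0.5873 = 5.9672
20 log₁₀(5.9672) = 15.52 dB
∠(j0.177) = 90.00°
∠(j0.177 + 0.56) = arctan(0.177/0.56) = 17.54°
∠L(j0.177) = 90.00° − 17.54° = 72.46°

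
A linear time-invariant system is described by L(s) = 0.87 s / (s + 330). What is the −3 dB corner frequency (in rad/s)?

For a single-pole high-pass, the −3 dB point is at the pole: ω = 330 rad/s.

330 rad/s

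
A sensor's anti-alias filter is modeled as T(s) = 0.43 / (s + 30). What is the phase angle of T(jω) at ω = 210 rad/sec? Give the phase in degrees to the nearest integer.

∠(j210 + 30) = arctan(210/30) = 81.87°
∠T(j210) = −81.87° = -81.87°

-82 deg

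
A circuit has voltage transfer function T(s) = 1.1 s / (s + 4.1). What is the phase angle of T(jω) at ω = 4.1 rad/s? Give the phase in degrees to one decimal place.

45.0 deg

∠(j4.1) = 90.00°
∠(j4.1 + 4.1) = arctan(4.1/4.1) = 45.00°
∠T(j4.1) = 90.00° − 45.00° = 45.00°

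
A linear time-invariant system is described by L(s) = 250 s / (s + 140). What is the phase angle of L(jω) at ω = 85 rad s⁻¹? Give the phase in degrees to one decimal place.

58.7°

∠(j85) = 90.00°
∠(j85 + 140) = arctan(85/140) = 31.26°
∠L(j85) = 90.00° − 31.26° = 58.74°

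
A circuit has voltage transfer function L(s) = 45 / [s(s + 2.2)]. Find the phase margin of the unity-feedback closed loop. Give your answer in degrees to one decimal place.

Gain crossover: |L(jω)| = 1 at ω ≈ 6.53 rad s⁻¹.
∠L(j6.53) = −90° − arctan(6.53/2.2) ≈ -161.38°
PM = 180° + (-161.38°) = 18.62°

18.6 deg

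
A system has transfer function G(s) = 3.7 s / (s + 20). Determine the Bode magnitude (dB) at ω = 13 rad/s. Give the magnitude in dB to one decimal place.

|j13| = 13
|j13 + 20| = √(13² + 20²) = 23.85
|G(j13)| = 3.7 × 13 / 23.85 = 2.0165
20 log₁₀(2.0165) = 6.09 dB

6.1 dB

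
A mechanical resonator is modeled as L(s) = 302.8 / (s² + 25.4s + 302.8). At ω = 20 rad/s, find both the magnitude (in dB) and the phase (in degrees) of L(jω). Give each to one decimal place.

|L| = -4.7 dB, ∠L = -100.8°

|(j20)² + 25.4(j20) + 302.8| = |-97.2 + j508| = 517.2
|L(j20)| = 302.8 / 517.2 = 0.58544
20 log₁₀(0.58544) = -4.65 dB
∠[(j20)² + 25.4(j20) + 302.8] = ∠[-97.2 + j508] = 100.83°
∠L(j20) = −100.83° = -100.83°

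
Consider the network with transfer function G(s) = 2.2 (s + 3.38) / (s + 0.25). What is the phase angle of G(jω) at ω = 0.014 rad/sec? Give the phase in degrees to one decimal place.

-3.0 deg

∠(j0.014 + 3.38) = arctan(0.014/3.38) = 0.24°
∠(j0.014 + 0.25) = arctan(0.014/0.25) = 3.21°
∠G(j0.014) = 0.24° − 3.21° = -2.97°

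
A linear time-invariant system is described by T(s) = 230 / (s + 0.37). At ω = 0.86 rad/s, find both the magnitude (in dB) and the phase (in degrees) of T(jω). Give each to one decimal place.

|j0.86 + 0.37| = √(0.86² + 0.37²) = 0.9362
|T(j0.86)| = 230 / 0.9362 = 245.67
20 log₁₀(245.67) = 47.81 dB
∠(j0.86 + 0.37) = arctan(0.86/0.37) = 66.72°
∠T(j0.86) = −66.72° = -66.72°

|T| = 47.8 dB, ∠T = -66.7°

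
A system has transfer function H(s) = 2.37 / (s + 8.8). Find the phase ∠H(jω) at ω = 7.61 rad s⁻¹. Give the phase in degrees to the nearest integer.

-41°

∠(j7.61 + 8.8) = arctan(7.61/8.8) = 40.85°
∠H(j7.61) = −40.85° = -40.85°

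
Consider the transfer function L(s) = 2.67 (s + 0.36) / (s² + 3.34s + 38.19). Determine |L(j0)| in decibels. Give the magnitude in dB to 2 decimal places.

L(0) = 2.67 × 0.36 / 38.19 = 0.025169
20 log₁₀(0.025169) = -31.983 dB

-31.98 dB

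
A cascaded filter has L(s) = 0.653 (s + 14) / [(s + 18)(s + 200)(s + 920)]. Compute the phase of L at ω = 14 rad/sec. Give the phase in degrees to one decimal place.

2.2°

∠(j14 + 14) = arctan(14/14) = 45.00°
∠(j14 + 18) = arctan(14/18) = 37.87°
∠(j14 + 200) = arctan(14/200) = 4.00°
∠(j14 + 920) = arctan(14/920) = 0.87°
∠L(j14) = 45.00° − (37.87° + 4.00° + 0.87°) = 2.25°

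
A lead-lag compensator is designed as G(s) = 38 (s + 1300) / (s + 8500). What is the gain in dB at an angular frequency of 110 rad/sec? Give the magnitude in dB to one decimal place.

15.3 dB

|j110 + 1300| = √(110² + 1300²) = 1305
|j110 + 8500| = √(110² + 8500²) = 8501
|G(j110)| = 38 × 1305 / 8501 = 5.832
20 log₁₀(5.832) = 15.32 dB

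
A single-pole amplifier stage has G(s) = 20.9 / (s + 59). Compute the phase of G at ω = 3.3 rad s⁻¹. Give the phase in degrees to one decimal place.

-3.2 deg

∠(j3.3 + 59) = arctan(3.3/59) = 3.20°
∠G(j3.3) = −3.20° = -3.20°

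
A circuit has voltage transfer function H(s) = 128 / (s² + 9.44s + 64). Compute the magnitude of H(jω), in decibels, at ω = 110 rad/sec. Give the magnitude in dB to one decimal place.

-39.5 dB

|(j110)² + 9.44(j110) + 64| = |-12036 + j1038.4| = 1.208e+04
|H(j110)| = 128 / 1.208e+04 = 0.010595
20 log₁₀(0.010595) = -39.50 dB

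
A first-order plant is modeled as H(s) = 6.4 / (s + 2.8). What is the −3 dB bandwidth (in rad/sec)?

For a single-pole low-pass, the −3 dB point is at the pole: ω = 2.8 rad/sec.

2.8 rad/sec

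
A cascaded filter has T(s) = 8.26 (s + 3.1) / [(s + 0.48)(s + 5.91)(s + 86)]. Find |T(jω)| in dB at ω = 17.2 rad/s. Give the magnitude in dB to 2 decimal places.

|j17.2 + 3.1| = √(17.2² + 3.1²) = 17.48
|j17.2 + 0.48| = √(17.2² + 0.48²) = 17.21
|j17.2 + 5.91| = √(17.2² + 5.91²) = 18.19
|j17.2 + 86| = √(17.2² + 86²) = 87.7
|T(j17.2)| = 8.26 × 17.48 / (17.21 × 18.19 × 87.7) = 0.0052599
20 log₁₀(0.0052599) = -45.580 dB

-45.58 dB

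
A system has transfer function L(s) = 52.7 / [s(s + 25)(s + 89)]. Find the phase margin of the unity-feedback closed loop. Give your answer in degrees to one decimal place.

89.9°

Gain crossover: |L(jω)| = 1 at ω ≈ 0.0237 rad/s.
∠L(j0.0237) = −90° − arctan(0.0237/25) − arctan(0.0237/89) ≈ -90.07°
PM = 180° + (-90.07°) = 89.93°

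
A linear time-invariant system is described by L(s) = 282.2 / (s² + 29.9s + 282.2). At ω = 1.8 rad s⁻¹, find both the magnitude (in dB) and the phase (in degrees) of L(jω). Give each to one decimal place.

|L| = -0.1 dB, ∠L = -10.9°

|(j1.8)² + 29.9(j1.8) + 282.2| = |278.96 + j53.82| = 284.1
|L(j1.8)| = 282.2 / 284.1 = 0.9933
20 log₁₀(0.9933) = -0.06 dB
∠[(j1.8)² + 29.9(j1.8) + 282.2] = ∠[278.96 + j53.82] = 10.92°
∠L(j1.8) = −10.92° = -10.92°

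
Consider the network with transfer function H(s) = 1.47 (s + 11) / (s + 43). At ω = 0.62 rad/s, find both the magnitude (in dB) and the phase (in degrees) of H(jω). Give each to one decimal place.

|j0.62 + 11| = √(0.62² + 11²) = 11.02
|j0.62 + 43| = √(0.62² + 43²) = 43
|H(j0.62)| = 1.47 × 11.02 / 43 = 0.3766
20 log₁₀(0.3766) = -8.48 dB
∠(j0.62 + 11) = arctan(0.62/11) = 3.23°
∠(j0.62 + 43) = arctan(0.62/43) = 0.83°
∠H(j0.62) = 3.23° − 0.83° = 2.40°

|H| = -8.5 dB, ∠H = 2.4°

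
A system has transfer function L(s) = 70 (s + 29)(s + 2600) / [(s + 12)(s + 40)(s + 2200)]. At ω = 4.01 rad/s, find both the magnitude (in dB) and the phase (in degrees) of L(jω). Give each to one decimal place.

|L| = 13.6 dB, ∠L = -16.3 deg

|j4.01 + 29| = √(4.01² + 29²) = 29.28
|j4.01 + 2600| = √(4.01² + 2600²) = 2600
|j4.01 + 12| = √(4.01² + 12²) = 12.65
|j4.01 + 40| = √(4.01² + 40²) = 40.2
|j4.01 + 2200| = √(4.01² + 2200²) = 2200
|L(j4.01)| = 70 × 29.28 × 2600 / (12.65 × 40.2 × 2200) = 4.7617
20 log₁₀(4.7617) = 13.56 dB
∠(j4.01 + 29) = arctan(4.01/29) = 7.87°
∠(j4.01 + 2600) = arctan(4.01/2600) = 0.09°
∠(j4.01 + 12) = arctan(4.01/12) = 18.48°
∠(j4.01 + 40) = arctan(4.01/40) = 5.72°
∠(j4.01 + 2200) = arctan(4.01/2200) = 0.10°
∠L(j4.01) = 7.87° + 0.09° − (18.48° + 5.72° + 0.10°) = -16.35°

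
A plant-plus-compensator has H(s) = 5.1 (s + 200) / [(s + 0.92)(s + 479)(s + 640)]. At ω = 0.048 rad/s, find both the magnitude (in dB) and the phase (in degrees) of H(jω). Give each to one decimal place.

|j0.048 + 200| = √(0.048² + 200²) = 200
|j0.048 + 0.92| = √(0.048² + 0.92²) = 0.9213
|j0.048 + 479| = √(0.048² + 479²) = 479
|j0.048 + 640| = √(0.048² + 640²) = 640
|H(j0.048)| = 5.1 × 200 / (0.9213 × 479 × 640) = 0.0036117
20 log₁₀(0.0036117) = -48.85 dB
∠(j0.048 + 200) = arctan(0.048/200) = 0.01°
∠(j0.048 + 0.92) = arctan(0.048/0.92) = 2.99°
∠(j0.048 + 479) = arctan(0.048/479) = 0.01°
∠(j0.048 + 640) = arctan(0.048/640) = 0.00°
∠H(j0.048) = 0.01° − (2.99° + 0.01° + 0.00°) = -2.98°

|H| = -48.8 dB, ∠H = -3.0°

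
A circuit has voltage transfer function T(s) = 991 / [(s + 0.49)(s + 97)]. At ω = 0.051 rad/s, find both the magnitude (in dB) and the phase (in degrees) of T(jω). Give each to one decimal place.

|T| = 26.3 dB, ∠T = -6.0°

|j0.051 + 0.49| = √(0.051² + 0.49²) = 0.4926
|j0.051 + 97| = √(0.051² + 97²) = 97
|T(j0.051)| = 991 / (0.4926 × 97) = 20.738
20 log₁₀(20.738) = 26.34 dB
∠(j0.051 + 0.49) = arctan(0.051/0.49) = 5.94°
∠(j0.051 + 97) = arctan(0.051/97) = 0.03°
∠T(j0.051) = − (5.94° + 0.03°) = -5.97°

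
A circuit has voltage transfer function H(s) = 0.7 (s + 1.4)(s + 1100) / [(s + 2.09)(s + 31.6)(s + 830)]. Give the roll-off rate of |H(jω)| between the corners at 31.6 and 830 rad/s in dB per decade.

-20 dB/decade

In this band the factors already past their corner are: zero at 1.4, pole at 2.09, pole at 31.6; net slope = -20 dB/decade.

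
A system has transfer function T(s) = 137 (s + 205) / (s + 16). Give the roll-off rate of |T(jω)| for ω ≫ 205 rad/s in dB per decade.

With 1 zero and 1 pole, the high-frequency asymptotic slope is 20 × (1 − 1) = 0 dB/decade.

0 dB/decade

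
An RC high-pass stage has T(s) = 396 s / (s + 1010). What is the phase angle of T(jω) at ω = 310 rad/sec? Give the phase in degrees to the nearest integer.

∠(j310) = 90.00°
∠(j310 + 1010) = arctan(310/1010) = 17.06°
∠T(j310) = 90.00° − 17.06° = 72.94°

73°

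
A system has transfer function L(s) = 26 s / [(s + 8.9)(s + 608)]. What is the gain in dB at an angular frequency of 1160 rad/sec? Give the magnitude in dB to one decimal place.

|j1160| = 1160
|j1160 + 8.9| = √(1160² + 8.9²) = 1160
|j1160 + 608| = √(1160² + 608²) = 1310
|L(j1160)| = 26 × 1160 / (1160 × 1310) = 0.019852
20 log₁₀(0.019852) = -34.04 dB

-34.0 dB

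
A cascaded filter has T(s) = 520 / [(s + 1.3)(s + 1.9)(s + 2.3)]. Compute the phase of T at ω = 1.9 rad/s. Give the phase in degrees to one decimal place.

∠(j1.9 + 1.3) = arctan(1.9/1.3) = 55.62°
∠(j1.9 + 1.9) = arctan(1.9/1.9) = 45.00°
∠(j1.9 + 2.3) = arctan(1.9/2.3) = 39.56°
∠T(j1.9) = − (55.62° + 45.00° + 39.56°) = -140.18°

-140.2°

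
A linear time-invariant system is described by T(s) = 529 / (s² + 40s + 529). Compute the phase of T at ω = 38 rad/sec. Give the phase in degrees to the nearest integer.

∠[(j38)² + 40(j38) + 529] = ∠[-915 + j1520] = 121.05°
∠T(j38) = −121.05° = -121.05°

-121°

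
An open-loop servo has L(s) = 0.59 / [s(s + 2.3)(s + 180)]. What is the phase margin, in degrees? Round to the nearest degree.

Gain crossover: |L(jω)| = 1 at ω ≈ 0.00143 rad/s.
∠L(j0.00143) = −90° − arctan(0.00143/2.3) − arctan(0.00143/180) ≈ -90.04°
PM = 180° + (-90.04°) = 89.96°

90 deg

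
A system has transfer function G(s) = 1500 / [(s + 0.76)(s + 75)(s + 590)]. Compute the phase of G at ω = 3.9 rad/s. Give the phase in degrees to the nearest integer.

∠(j3.9 + 0.76) = arctan(3.9/0.76) = 78.97°
∠(j3.9 + 75) = arctan(3.9/75) = 2.98°
∠(j3.9 + 590) = arctan(3.9/590) = 0.38°
∠G(j3.9) = − (78.97° + 2.98° + 0.38°) = -82.33°

-82 deg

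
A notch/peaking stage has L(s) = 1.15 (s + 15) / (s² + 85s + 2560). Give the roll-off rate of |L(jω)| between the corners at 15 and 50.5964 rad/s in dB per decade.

20 dB/decade

In this band the factors already past their corner are: zero at 15; net slope = 20 dB/decade.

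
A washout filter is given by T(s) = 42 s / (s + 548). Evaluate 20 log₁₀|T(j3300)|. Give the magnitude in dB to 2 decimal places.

32.35 dB

|j3300| = 3300
|j3300 + 548| = √(3300² + 548²) = 3345
|T(j3300)| = 42 × 3300 / 3345 = 41.433
20 log₁₀(41.433) = 32.347 dB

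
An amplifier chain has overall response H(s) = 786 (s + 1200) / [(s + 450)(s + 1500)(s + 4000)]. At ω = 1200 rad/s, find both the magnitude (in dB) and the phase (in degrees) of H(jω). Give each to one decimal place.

|H| = -77.7 dB, ∠H = -79.8 deg

|j1200 + 1200| = √(1200² + 1200²) = 1697
|j1200 + 450| = √(1200² + 450²) = 1282
|j1200 + 1500| = √(1200² + 1500²) = 1921
|j1200 + 4000| = √(1200² + 4000²) = 4176
|H(j1200)| = 786 × 1697 / (1282 × 1921 × 4176) = 0.00012974
20 log₁₀(0.00012974) = -77.74 dB
∠(j1200 + 1200) = arctan(1200/1200) = 45.00°
∠(j1200 + 450) = arctan(1200/450) = 69.44°
∠(j1200 + 1500) = arctan(1200/1500) = 38.66°
∠(j1200 + 4000) = arctan(1200/4000) = 16.70°
∠H(j1200) = 45.00° − (69.44° + 38.66° + 16.70°) = -79.80°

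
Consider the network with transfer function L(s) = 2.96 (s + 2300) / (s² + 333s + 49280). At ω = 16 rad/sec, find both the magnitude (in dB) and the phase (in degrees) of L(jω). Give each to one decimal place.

|L| = -17.2 dB, ∠L = -5.8°

|j16 + 2300| = √(16² + 2300²) = 2300
|(j16)² + 333(j16) + 49280| = |49024 + j5328| = 4.931e+04
|L(j16)| = 2.96 × 2300 / 4.931e+04 = 0.13806
20 log₁₀(0.13806) = -17.20 dB
∠(j16 + 2300) = arctan(16/2300) = 0.40°
∠[(j16)² + 333(j16) + 49280] = ∠[49024 + j5328] = 6.20°
∠L(j16) = 0.40° − 6.20° = -5.80°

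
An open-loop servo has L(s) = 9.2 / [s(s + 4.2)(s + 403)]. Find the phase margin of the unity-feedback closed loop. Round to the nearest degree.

Gain crossover: |L(jω)| = 1 at ω ≈ 0.00544 rad/sec.
∠L(j0.00544) = −90° − arctan(0.00544/4.2) − arctan(0.00544/403) ≈ -90.07°
PM = 180° + (-90.07°) = 89.93°

90°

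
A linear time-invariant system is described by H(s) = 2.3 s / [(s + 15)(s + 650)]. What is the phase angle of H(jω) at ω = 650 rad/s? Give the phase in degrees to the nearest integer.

-44°

∠(j650) = 90.00°
∠(j650 + 15) = arctan(650/15) = 88.68°
∠(j650 + 650) = arctan(650/650) = 45.00°
∠H(j650) = 90.00° − (88.68° + 45.00°) = -43.68°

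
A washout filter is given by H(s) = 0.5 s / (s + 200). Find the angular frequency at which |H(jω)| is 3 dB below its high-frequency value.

For a single-pole high-pass, the −3 dB point is at the pole: ω = 200 rad/s.

200 rad/s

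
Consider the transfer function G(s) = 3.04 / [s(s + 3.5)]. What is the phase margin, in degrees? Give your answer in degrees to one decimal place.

76.4°

Gain crossover: |G(jω)| = 1 at ω ≈ 0.844 rad/sec.
∠G(j0.844) = −90° − arctan(0.844/3.5) ≈ -103.56°
PM = 180° + (-103.56°) = 76.44°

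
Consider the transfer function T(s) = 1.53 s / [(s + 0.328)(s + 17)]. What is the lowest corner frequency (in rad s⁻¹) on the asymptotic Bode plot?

0.328 rad s⁻¹

Break frequencies occur at each pole and zero magnitude: 0.328 rad s⁻¹, 17 rad s⁻¹.
The lowest is 0.328 rad s⁻¹.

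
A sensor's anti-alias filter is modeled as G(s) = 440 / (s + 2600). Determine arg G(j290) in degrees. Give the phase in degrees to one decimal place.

-6.4°

∠(j290 + 2600) = arctan(290/2600) = 6.36°
∠G(j290) = −6.36° = -6.36°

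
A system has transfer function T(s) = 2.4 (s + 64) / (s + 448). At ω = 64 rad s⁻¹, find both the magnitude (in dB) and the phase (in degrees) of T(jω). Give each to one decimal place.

|j64 + 64| = √(64² + 64²) = 90.51
|j64 + 448| = √(64² + 448²) = 452.5
|T(j64)| = 2.4 × 90.51 / 452.5 = 0.48
20 log₁₀(0.48) = -6.38 dB
∠(j64 + 64) = arctan(64/64) = 45.00°
∠(j64 + 448) = arctan(64/448) = 8.13°
∠T(j64) = 45.00° − 8.13° = 36.87°

|T| = -6.4 dB, ∠T = 36.9°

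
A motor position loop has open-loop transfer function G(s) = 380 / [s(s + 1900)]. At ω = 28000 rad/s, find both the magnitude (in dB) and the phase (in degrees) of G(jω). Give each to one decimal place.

|j28000 + 1900| = √(28000² + 1900²) = 2.806e+04
|j28000| = 2.8e+04
|G(j28000)| = 380 / (2.806e+04 × 2.8e+04) = 4.8358e-07
20 log₁₀(4.8358e-07) = -126.31 dB
∠(j28000 + 1900) = arctan(28000/1900) = 86.12°
∠(j28000) = 90.00°
∠G(j28000) = − (86.12° + 90.00°) = -176.12°

|G| = -126.3 dB, ∠G = -176.1°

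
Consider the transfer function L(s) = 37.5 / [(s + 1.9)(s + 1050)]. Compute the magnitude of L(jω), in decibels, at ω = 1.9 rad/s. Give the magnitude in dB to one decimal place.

|j1.9 + 1.9| = √(1.9² + 1.9²) = 2.687
|j1.9 + 1050| = √(1.9² + 1050²) = 1050
|L(j1.9)| = 37.5 / (2.687 × 1050) = 0.013291
20 log₁₀(0.013291) = -37.53 dB

-37.5 dB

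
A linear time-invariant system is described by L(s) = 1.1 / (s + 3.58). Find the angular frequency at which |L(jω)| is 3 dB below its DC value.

For a single-pole low-pass, the −3 dB point is at the pole: ω = 3.58 rad s⁻¹.

3.58 rad s⁻¹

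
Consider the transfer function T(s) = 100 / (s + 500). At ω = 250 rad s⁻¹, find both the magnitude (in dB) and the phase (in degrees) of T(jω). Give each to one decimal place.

|j250 + 500| = √(250² + 500²) = 559
|T(j250)| = 100 / 559 = 0.17889
20 log₁₀(0.17889) = -14.95 dB
∠(j250 + 500) = arctan(250/500) = 26.57°
∠T(j250) = −26.57° = -26.57°

|T| = -14.9 dB, ∠T = -26.6°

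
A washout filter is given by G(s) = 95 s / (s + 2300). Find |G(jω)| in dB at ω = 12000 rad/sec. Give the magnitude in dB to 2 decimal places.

39.40 dB

|j12000| = 1.2e+04
|j12000 + 2300| = √(12000² + 2300²) = 1.222e+04
|G(j12000)| = 95 × 1.2e+04 / 1.222e+04 = 93.302
20 log₁₀(93.302) = 39.398 dB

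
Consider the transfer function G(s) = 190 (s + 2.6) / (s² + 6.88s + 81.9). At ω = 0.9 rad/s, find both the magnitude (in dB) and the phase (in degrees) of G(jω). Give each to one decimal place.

|j0.9 + 2.6| = √(0.9² + 2.6²) = 2.751
|(j0.9)² + 6.88(j0.9) + 81.9| = |81.09 + j6.192| = 81.33
|G(j0.9)| = 190 × 2.751 / 81.33 = 6.4279
20 log₁₀(6.4279) = 16.16 dB
∠(j0.9 + 2.6) = arctan(0.9/2.6) = 19.09°
∠[(j0.9)² + 6.88(j0.9) + 81.9] = ∠[81.09 + j6.192] = 4.37°
∠G(j0.9) = 19.09° − 4.37° = 14.73°

|G| = 16.2 dB, ∠G = 14.7°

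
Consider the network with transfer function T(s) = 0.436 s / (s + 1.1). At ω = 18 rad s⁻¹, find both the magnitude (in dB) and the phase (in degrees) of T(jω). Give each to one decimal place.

|j18| = 18
|j18 + 1.1| = √(18² + 1.1²) = 18.03
|T(j18)| = 0.436 × 18 / 18.03 = 0.43519
20 log₁₀(0.43519) = -7.23 dB
∠(j18) = 90.00°
∠(j18 + 1.1) = arctan(18/1.1) = 86.50°
∠T(j18) = 90.00° − 86.50° = 3.50°

|T| = -7.2 dB, ∠T = 3.5 deg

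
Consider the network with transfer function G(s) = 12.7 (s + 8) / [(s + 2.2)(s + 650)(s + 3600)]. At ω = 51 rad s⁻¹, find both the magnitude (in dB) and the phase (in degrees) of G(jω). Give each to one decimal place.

|j51 + 8| = √(51² + 8²) = 51.62
|j51 + 2.2| = √(51² + 2.2²) = 51.05
|j51 + 650| = √(51² + 650²) = 652
|j51 + 3600| = √(51² + 3600²) = 3600
|G(j51)| = 12.7 × 51.62 / (51.05 × 652 × 3600) = 5.4712e-06
20 log₁₀(5.4712e-06) = -105.24 dB
∠(j51 + 8) = arctan(51/8) = 81.09°
∠(j51 + 2.2) = arctan(51/2.2) = 87.53°
∠(j51 + 650) = arctan(51/650) = 4.49°
∠(j51 + 3600) = arctan(51/3600) = 0.81°
∠G(j51) = 81.09° − (87.53° + 4.49° + 0.81°) = -11.74°

|G| = -105.2 dB, ∠G = -11.7 deg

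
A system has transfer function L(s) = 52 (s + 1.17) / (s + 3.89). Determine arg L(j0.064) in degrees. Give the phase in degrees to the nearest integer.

2 deg

∠(j0.064 + 1.17) = arctan(0.064/1.17) = 3.13°
∠(j0.064 + 3.89) = arctan(0.064/3.89) = 0.94°
∠L(j0.064) = 3.13° − 0.94° = 2.19°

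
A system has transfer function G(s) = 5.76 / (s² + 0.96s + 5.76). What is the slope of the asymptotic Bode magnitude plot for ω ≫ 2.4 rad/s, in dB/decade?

With 0 zeros and 2 poles, the high-frequency asymptotic slope is 20 × (0 − 2) = -40 dB/decade.

-40 dB/decade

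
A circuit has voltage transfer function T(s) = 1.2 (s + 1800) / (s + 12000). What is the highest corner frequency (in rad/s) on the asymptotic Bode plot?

Break frequencies occur at each pole and zero magnitude: 1800 rad/s, 12000 rad/s.
The highest is 12000 rad/s.

12000 rad/s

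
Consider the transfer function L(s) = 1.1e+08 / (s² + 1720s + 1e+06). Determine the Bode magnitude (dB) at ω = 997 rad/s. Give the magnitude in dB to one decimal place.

|(j997)² + 1720(j997) + 1e+06| = |5991 + j1.7148e+06| = 1.715e+06
|L(j997)| = 1.1e+08 / 1.715e+06 = 64.146
20 log₁₀(64.146) = 36.14 dB

36.1 dB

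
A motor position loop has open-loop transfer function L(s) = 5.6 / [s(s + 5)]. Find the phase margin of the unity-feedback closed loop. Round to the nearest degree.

Gain crossover: |L(jω)| = 1 at ω ≈ 1.09 rad s⁻¹.
∠L(j1.09) = −90° − arctan(1.09/5) ≈ -102.34°
PM = 180° + (-102.34°) = 77.66°

78 deg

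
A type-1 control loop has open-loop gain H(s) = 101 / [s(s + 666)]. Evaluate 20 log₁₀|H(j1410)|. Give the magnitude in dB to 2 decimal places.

|j1410 + 666| = √(1410² + 666²) = 1559
|j1410| = 1410
|H(j1410)| = 101 / (1559 × 1410) = 4.5936e-05
20 log₁₀(4.5936e-05) = -86.757 dB

-86.76 dB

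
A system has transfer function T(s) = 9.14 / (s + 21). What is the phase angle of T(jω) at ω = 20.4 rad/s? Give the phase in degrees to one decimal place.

∠(j20.4 + 21) = arctan(20.4/21) = 44.17°
∠T(j20.4) = −44.17° = -44.17°

-44.2°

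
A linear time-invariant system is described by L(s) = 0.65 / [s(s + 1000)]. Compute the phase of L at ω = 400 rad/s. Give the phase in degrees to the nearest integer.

∠(j400 + 1000) = arctan(400/1000) = 21.80°
∠(j400) = 90.00°
∠L(j400) = − (21.80° + 90.00°) = -111.80°

-112°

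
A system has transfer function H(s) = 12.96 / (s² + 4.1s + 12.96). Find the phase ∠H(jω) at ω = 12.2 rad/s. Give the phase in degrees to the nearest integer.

-160 deg

∠[(j12.2)² + 4.1(j12.2) + 12.96] = ∠[-135.88 + j50.02] = 159.79°
∠H(j12.2) = −159.79° = -159.79°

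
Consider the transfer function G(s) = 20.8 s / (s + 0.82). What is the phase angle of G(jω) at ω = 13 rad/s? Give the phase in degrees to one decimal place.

∠(j13) = 90.00°
∠(j13 + 0.82) = arctan(13/0.82) = 86.39°
∠G(j13) = 90.00° − 86.39° = 3.61°

3.6°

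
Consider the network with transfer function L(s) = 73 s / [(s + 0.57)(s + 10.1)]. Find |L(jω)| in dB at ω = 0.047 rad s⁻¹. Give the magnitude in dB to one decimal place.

-4.5 dB

|j0.047| = 0.047
|j0.047 + 0.57| = √(0.047² + 0.57²) = 0.5719
|j0.047 + 10.1| = √(0.047² + 10.1²) = 10.1
|L(j0.047)| = 73 × 0.047 / (0.5719 × 10.1) = 0.59395
20 log₁₀(0.59395) = -4.53 dB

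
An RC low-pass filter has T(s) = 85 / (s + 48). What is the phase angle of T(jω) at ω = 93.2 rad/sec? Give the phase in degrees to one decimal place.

-62.8°

∠(j93.2 + 48) = arctan(93.2/48) = 62.75°
∠T(j93.2) = −62.75° = -62.75°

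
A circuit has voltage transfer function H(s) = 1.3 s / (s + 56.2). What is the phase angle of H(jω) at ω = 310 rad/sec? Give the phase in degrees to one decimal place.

∠(j310) = 90.00°
∠(j310 + 56.2) = arctan(310/56.2) = 79.72°
∠H(j310) = 90.00° − 79.72° = 10.28°

10.3°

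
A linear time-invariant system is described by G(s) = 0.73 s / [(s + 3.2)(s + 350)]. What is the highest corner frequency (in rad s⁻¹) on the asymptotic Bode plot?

Break frequencies occur at each pole and zero magnitude: 3.2 rad s⁻¹, 350 rad s⁻¹.
The highest is 350 rad s⁻¹.

350 rad s⁻¹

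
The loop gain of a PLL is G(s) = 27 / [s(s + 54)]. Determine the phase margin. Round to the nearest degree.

89°

Gain crossover: |G(jω)| = 1 at ω ≈ 0.5 rad/s.
∠G(j0.5) = −90° − arctan(0.5/54) ≈ -90.53°
PM = 180° + (-90.53°) = 89.47°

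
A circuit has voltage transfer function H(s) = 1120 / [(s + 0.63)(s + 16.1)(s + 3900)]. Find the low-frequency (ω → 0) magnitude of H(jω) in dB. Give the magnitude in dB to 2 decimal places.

H(0) = 1120 / (0.63 × 16.1 × 3900) = 0.028313
20 log₁₀(0.028313) = -30.960 dB

-30.96 dB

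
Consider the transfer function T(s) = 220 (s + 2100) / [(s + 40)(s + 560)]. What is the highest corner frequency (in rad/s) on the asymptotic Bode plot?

Break frequencies occur at each pole and zero magnitude: 40 rad/s, 560 rad/s, 2100 rad/s.
The highest is 2100 rad/s.

2100 rad/s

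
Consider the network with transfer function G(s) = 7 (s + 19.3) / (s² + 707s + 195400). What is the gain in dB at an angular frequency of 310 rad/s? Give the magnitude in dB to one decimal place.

-40.9 dB

|j310 + 19.3| = √(310² + 19.3²) = 310.6
|(j310)² + 707(j310) + 195400| = |99300 + j2.1917e+05| = 2.406e+05
|G(j310)| = 7 × 310.6 / 2.406e+05 = 0.009036
20 log₁₀(0.009036) = -40.88 dB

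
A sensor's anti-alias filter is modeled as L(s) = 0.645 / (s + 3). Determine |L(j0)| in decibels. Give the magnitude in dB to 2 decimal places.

-13.35 dB

L(0) = 0.645 / 3 = 0.215
20 log₁₀(0.215) = -13.351 dB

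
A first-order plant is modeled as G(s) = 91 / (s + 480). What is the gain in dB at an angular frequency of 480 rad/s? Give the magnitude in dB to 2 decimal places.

|j480 + 480| = √(480² + 480²) = 678.8
|G(j480)| = 91 / 678.8 = 0.13406
20 log₁₀(0.13406) = -17.454 dB

-17.45 dB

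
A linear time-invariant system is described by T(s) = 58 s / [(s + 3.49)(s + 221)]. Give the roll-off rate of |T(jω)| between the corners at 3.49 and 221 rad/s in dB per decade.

In this band the factors already past their corner are: 1 differentiator zero, pole at 3.49; net slope = 0 dB/decade.

0 dB/decade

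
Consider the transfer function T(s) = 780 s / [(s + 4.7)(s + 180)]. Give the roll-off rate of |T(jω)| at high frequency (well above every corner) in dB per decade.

-20 dB/decade

With 1 zero and 2 poles, the high-frequency asymptotic slope is 20 × (1 − 2) = -20 dB/decade.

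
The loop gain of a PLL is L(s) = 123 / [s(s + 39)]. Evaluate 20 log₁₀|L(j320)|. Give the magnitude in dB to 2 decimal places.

-58.47 dB

|j320 + 39| = √(320² + 39²) = 322.4
|j320| = 320
|L(j320)| = 123 / (322.4 × 320) = 0.0011923
20 log₁₀(0.0011923) = -58.472 dB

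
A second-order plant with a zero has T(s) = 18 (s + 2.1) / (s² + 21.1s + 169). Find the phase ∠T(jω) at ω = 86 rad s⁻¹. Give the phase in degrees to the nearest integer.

-77°

∠(j86 + 2.1) = arctan(86/2.1) = 88.60°
∠[(j86)² + 21.1(j86) + 169] = ∠[-7227 + j1814.6] = 165.91°
∠T(j86) = 88.60° − 165.91° = -77.30°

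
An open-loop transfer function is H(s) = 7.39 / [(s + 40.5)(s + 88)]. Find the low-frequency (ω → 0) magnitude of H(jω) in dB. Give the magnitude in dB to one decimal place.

H(0) = 7.39 / (40.5 × 88) = 0.0020735
20 log₁₀(0.0020735) = -53.67 dB

-53.7 dB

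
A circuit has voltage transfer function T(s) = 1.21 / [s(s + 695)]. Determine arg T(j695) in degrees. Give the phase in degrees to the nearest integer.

∠(j695 + 695) = arctan(695/695) = 45.00°
∠(j695) = 90.00°
∠T(j695) = − (45.00° + 90.00°) = -135.00°

-135°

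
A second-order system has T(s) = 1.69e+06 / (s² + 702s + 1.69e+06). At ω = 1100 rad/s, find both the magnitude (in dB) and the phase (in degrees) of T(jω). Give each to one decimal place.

|(j1100)² + 702(j1100) + 1.69e+06| = |4.8e+05 + j7.722e+05| = 9.092e+05
|T(j1100)| = 1.69e+06 / 9.092e+05 = 1.8587
20 log₁₀(1.8587) = 5.38 dB
∠[(j1100)² + 702(j1100) + 1.69e+06] = ∠[4.8e+05 + j7.722e+05] = 58.13°
∠T(j1100) = −58.13° = -58.13°

|T| = 5.4 dB, ∠T = -58.1 deg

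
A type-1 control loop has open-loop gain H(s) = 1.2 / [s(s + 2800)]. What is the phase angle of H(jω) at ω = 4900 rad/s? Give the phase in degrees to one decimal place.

-150.3°

∠(j4900 + 2800) = arctan(4900/2800) = 60.26°
∠(j4900) = 90.00°
∠H(j4900) = − (60.26° + 90.00°) = -150.26°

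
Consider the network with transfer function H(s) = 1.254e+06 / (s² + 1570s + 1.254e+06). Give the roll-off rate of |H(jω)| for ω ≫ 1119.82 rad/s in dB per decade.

-40 dB/decade

With 0 zeros and 2 poles, the high-frequency asymptotic slope is 20 × (0 − 2) = -40 dB/decade.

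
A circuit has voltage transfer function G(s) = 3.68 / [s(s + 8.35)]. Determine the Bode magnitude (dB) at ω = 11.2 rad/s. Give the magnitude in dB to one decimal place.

|j11.2 + 8.35| = √(11.2² + 8.35²) = 13.97
|j11.2| = 11.2
|G(j11.2)| = 3.68 / (13.97 × 11.2) = 0.02352
20 log₁₀(0.02352) = -32.57 dB

-32.6 dB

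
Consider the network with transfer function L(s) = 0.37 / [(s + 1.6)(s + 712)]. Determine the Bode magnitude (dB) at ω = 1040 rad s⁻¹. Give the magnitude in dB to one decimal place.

|j1040 + 1.6| = √(1040² + 1.6²) = 1040
|j1040 + 712| = √(1040² + 712²) = 1260
|L(j1040)| = 0.37 / (1040 × 1260) = 2.8227e-07
20 log₁₀(2.8227e-07) = -130.99 dB

-131.0 dB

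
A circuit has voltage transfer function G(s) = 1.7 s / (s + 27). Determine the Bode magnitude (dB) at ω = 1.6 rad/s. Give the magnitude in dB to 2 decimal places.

|j1.6| = 1.6
|j1.6 + 27| = √(1.6² + 27²) = 27.05
|G(j1.6)| = 1.7 × 1.6 / 27.05 = 0.10056
20 log₁₀(0.10056) = -19.951 dB

-19.95 dB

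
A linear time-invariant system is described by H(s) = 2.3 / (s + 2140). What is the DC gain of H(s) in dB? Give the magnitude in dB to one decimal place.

-59.4 dB

H(0) = 2.3 / 2140 = 0.0010748
20 log₁₀(0.0010748) = -59.37 dB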